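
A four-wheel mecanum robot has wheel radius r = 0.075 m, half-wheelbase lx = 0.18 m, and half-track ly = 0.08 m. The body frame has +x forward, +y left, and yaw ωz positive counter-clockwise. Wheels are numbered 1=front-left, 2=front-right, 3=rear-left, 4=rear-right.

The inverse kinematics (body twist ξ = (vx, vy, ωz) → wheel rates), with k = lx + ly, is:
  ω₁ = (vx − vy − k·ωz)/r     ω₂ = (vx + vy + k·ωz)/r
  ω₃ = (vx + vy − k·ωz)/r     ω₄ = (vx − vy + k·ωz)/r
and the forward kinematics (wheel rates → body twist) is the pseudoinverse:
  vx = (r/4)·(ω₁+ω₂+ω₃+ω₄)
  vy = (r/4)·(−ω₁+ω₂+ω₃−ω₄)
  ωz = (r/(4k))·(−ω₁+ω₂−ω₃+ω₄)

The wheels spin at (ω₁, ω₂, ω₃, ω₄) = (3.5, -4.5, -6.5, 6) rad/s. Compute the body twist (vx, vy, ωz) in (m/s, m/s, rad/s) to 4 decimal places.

(-0.0281, -0.3844, 0.3245)

k = lx + ly = 0.18 + 0.08 = 0.2600
ω₁+ω₂+ω₃+ω₄ = -1.5000  →  vx = (0.075/4)·-1.5000 = -0.0281
−ω₁+ω₂+ω₃−ω₄ = -20.5000  →  vy = (0.075/4)·-20.5000 = -0.3844
−ω₁+ω₂−ω₃+ω₄ = 4.5000  →  ωz = (0.075/1.0400)·4.5000 = 0.3245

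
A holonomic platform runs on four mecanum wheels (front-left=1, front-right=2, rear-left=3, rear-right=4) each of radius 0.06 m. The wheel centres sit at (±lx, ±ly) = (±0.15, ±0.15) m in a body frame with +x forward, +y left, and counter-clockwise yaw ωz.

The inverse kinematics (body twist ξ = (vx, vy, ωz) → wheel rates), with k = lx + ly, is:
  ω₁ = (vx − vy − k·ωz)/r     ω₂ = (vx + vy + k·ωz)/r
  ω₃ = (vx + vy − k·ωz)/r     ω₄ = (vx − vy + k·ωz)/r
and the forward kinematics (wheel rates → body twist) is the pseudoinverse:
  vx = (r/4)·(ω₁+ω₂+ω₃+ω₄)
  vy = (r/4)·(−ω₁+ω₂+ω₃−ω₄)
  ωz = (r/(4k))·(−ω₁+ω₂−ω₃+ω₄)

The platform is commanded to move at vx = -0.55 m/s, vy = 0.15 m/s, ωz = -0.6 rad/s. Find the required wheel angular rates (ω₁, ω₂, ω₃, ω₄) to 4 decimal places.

k = lx + ly = 0.15 + 0.15 = 0.3000;  k·ωz = 0.3000·-0.6 = -0.1800
ω₁ (FL) = (vx − vy − k·ωz)/r = -0.5200/0.06 = -8.6667
ω₂ (FR) = (vx + vy + k·ωz)/r = -0.5800/0.06 = -9.6667
ω₃ (RL) = (vx + vy − k·ωz)/r = -0.2200/0.06 = -3.6667
ω₄ (RR) = (vx − vy + k·ωz)/r = -0.8800/0.06 = -14.6667

(-8.6667, -9.6667, -3.6667, -14.6667)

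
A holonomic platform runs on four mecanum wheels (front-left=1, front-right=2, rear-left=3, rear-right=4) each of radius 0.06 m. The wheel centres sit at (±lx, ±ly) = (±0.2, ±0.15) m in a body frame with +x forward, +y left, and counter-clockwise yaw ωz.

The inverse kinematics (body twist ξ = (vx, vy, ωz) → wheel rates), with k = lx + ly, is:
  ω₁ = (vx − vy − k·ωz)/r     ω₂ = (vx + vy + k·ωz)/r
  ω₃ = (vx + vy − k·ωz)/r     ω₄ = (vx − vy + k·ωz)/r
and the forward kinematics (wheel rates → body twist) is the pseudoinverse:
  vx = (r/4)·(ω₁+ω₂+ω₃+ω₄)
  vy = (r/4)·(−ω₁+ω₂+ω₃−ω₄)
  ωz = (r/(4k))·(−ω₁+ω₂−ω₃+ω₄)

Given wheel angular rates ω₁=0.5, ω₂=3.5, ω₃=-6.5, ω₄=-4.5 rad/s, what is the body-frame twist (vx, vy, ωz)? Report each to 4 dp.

(-0.1050, 0.0150, 0.2143)

k = lx + ly = 0.2 + 0.15 = 0.3500
ω₁+ω₂+ω₃+ω₄ = -7.0000  →  vx = (0.06/4)·-7.0000 = -0.1050
−ω₁+ω₂+ω₃−ω₄ = 1.0000  →  vy = (0.06/4)·1.0000 = 0.0150
−ω₁+ω₂−ω₃+ω₄ = 5.0000  →  ωz = (0.06/1.4000)·5.0000 = 0.2143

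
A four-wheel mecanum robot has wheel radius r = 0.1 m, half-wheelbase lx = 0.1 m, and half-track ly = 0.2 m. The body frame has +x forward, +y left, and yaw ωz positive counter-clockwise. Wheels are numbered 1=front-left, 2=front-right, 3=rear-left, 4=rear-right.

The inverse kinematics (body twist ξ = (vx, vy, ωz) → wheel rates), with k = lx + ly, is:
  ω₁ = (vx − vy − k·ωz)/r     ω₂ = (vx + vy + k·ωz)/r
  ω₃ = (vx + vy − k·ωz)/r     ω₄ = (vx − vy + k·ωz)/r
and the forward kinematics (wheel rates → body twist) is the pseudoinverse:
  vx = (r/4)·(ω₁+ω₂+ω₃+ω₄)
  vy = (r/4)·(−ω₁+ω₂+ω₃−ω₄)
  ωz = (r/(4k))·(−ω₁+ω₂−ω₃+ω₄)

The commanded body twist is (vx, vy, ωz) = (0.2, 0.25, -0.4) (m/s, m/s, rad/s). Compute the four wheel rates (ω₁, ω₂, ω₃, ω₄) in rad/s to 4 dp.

(0.7000, 3.3000, 5.7000, -1.7000)

k = lx + ly = 0.1 + 0.2 = 0.3000;  k·ωz = 0.3000·-0.4 = -0.1200
ω₁ (FL) = (vx − vy − k·ωz)/r = 0.0700/0.1 = 0.7000
ω₂ (FR) = (vx + vy + k·ωz)/r = 0.3300/0.1 = 3.3000
ω₃ (RL) = (vx + vy − k·ωz)/r = 0.5700/0.1 = 5.7000
ω₄ (RR) = (vx − vy + k·ωz)/r = -0.1700/0.1 = -1.7000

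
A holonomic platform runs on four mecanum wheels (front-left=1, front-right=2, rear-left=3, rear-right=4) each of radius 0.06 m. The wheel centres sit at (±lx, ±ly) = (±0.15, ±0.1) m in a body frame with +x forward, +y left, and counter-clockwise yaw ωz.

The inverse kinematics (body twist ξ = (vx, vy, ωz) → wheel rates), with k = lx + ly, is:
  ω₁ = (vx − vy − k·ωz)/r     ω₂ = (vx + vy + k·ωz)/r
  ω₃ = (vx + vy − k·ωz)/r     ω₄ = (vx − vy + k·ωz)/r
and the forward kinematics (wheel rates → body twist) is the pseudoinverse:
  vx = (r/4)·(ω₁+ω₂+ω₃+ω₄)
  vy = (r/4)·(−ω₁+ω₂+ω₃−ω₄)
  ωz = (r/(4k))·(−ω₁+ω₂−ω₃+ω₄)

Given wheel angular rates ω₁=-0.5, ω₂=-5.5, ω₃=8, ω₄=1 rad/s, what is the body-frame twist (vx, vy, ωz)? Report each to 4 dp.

(0.0450, 0.0300, -0.7200)

k = lx + ly = 0.15 + 0.1 = 0.2500
ω₁+ω₂+ω₃+ω₄ = 3.0000  →  vx = (0.06/4)·3.0000 = 0.0450
−ω₁+ω₂+ω₃−ω₄ = 2.0000  →  vy = (0.06/4)·2.0000 = 0.0300
−ω₁+ω₂−ω₃+ω₄ = -12.0000  →  ωz = (0.06/1.0000)·-12.0000 = -0.7200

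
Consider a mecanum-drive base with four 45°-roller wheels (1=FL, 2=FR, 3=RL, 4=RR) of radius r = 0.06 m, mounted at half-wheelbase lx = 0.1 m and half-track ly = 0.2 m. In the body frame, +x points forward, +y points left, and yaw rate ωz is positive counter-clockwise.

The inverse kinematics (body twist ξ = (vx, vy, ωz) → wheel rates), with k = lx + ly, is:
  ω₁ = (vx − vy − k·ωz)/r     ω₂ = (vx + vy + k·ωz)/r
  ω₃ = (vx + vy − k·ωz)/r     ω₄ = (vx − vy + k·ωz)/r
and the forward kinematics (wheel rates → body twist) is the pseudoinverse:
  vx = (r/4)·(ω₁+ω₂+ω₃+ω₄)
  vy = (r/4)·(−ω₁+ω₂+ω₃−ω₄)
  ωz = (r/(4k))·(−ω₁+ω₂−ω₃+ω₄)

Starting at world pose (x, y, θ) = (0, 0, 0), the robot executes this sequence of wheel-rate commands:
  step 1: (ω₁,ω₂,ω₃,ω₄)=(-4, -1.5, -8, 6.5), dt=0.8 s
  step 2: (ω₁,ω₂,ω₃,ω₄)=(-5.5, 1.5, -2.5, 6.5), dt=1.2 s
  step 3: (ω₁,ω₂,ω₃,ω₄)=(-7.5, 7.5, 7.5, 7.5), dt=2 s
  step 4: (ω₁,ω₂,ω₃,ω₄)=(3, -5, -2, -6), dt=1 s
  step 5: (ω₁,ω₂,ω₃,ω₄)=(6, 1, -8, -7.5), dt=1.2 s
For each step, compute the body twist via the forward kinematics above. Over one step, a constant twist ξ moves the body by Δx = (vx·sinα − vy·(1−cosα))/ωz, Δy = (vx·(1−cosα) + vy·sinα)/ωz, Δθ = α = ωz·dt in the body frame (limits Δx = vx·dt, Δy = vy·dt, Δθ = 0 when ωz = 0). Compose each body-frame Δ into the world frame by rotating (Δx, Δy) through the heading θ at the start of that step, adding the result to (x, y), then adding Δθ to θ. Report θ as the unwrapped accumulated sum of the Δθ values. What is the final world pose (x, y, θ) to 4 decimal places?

step 1: ξ=(vx,vy,ωz)=(-0.1050, -0.1800, 0.8500), dt=0.8 → body Δ=(-0.0306, -0.1606, 0.6800) → world pose (-0.0306, -0.1606, 0.6800)
step 2: ξ=(vx,vy,ωz)=(0.0000, -0.0300, 0.8000), dt=1.2 → body Δ=(0.0160, -0.0307, 0.9600) → world pose (0.0012, -0.1745, 1.6400)
step 3: ξ=(vx,vy,ωz)=(0.2250, 0.2250, 0.7500), dt=2.0 → body Δ=(0.0205, 0.5780, 1.5000) → world pose (-0.5769, -0.1940, 3.1400)
step 4: ξ=(vx,vy,ωz)=(-0.1500, -0.0600, -0.6000), dt=1.0 → body Δ=(-0.1586, -0.0128, -0.6000) → world pose (-0.4182, -0.1815, 2.5400)
step 5: ξ=(vx,vy,ωz)=(-0.1275, -0.0825, -0.2250), dt=1.2 → body Δ=(-0.1644, -0.0773, -0.2700) → world pose (-0.2389, -0.2108, 2.2700)

(-0.2389, -0.2108, 2.2700)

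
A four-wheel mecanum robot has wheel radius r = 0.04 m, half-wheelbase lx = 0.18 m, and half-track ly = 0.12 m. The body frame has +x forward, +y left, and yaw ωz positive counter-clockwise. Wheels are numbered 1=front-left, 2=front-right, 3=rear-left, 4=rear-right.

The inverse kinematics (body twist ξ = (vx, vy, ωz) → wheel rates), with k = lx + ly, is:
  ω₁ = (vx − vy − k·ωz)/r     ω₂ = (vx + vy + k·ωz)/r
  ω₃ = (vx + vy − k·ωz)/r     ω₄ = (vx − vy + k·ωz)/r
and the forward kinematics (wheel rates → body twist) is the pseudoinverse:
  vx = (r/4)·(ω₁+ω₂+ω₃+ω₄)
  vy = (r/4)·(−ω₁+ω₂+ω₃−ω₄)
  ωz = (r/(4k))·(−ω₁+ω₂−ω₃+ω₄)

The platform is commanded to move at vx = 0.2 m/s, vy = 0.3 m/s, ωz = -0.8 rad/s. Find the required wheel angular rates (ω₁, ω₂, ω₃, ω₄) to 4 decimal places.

k = lx + ly = 0.18 + 0.12 = 0.3000;  k·ωz = 0.3000·-0.8 = -0.2400
ω₁ (FL) = (vx − vy − k·ωz)/r = 0.1400/0.04 = 3.5000
ω₂ (FR) = (vx + vy + k·ωz)/r = 0.2600/0.04 = 6.5000
ω₃ (RL) = (vx + vy − k·ωz)/r = 0.7400/0.04 = 18.5000
ω₄ (RR) = (vx − vy + k·ωz)/r = -0.3400/0.04 = -8.5000

(3.5000, 6.5000, 18.5000, -8.5000)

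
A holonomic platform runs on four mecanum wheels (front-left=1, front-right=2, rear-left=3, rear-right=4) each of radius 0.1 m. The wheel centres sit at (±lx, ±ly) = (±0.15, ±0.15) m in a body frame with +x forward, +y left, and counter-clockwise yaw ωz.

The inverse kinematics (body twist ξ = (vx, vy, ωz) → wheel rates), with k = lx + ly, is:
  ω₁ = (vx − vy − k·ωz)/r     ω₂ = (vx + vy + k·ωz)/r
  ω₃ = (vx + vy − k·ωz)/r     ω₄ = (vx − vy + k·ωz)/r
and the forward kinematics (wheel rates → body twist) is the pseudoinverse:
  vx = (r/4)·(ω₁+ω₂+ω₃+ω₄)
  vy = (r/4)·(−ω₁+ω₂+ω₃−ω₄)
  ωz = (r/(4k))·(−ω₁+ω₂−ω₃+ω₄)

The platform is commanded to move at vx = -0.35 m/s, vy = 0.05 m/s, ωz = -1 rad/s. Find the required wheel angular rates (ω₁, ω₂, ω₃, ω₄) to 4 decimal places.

k = lx + ly = 0.15 + 0.15 = 0.3000;  k·ωz = 0.3000·-1 = -0.3000
ω₁ (FL) = (vx − vy − k·ωz)/r = -0.1000/0.1 = -1.0000
ω₂ (FR) = (vx + vy + k·ωz)/r = -0.6000/0.1 = -6.0000
ω₃ (RL) = (vx + vy − k·ωz)/r = 0.0000/0.1 = 0.0000
ω₄ (RR) = (vx − vy + k·ωz)/r = -0.7000/0.1 = -7.0000

(-1.0000, -6.0000, 0.0000, -7.0000)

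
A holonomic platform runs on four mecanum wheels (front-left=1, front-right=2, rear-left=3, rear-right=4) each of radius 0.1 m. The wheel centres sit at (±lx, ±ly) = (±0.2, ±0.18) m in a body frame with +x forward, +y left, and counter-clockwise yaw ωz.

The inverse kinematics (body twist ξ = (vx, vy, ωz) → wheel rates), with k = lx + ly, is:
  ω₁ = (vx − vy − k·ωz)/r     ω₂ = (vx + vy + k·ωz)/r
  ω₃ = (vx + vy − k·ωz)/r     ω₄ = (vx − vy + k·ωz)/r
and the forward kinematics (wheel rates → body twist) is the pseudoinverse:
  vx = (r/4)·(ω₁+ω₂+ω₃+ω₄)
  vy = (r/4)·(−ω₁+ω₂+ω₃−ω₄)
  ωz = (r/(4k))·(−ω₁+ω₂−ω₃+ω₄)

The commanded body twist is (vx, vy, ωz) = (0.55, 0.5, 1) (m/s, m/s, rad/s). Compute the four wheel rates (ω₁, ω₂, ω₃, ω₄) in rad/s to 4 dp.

k = lx + ly = 0.2 + 0.18 = 0.3800;  k·ωz = 0.3800·1 = 0.3800
ω₁ (FL) = (vx − vy − k·ωz)/r = -0.3300/0.1 = -3.3000
ω₂ (FR) = (vx + vy + k·ωz)/r = 1.4300/0.1 = 14.3000
ω₃ (RL) = (vx + vy − k·ωz)/r = 0.6700/0.1 = 6.7000
ω₄ (RR) = (vx − vy + k·ωz)/r = 0.4300/0.1 = 4.3000

(-3.3000, 14.3000, 6.7000, 4.3000)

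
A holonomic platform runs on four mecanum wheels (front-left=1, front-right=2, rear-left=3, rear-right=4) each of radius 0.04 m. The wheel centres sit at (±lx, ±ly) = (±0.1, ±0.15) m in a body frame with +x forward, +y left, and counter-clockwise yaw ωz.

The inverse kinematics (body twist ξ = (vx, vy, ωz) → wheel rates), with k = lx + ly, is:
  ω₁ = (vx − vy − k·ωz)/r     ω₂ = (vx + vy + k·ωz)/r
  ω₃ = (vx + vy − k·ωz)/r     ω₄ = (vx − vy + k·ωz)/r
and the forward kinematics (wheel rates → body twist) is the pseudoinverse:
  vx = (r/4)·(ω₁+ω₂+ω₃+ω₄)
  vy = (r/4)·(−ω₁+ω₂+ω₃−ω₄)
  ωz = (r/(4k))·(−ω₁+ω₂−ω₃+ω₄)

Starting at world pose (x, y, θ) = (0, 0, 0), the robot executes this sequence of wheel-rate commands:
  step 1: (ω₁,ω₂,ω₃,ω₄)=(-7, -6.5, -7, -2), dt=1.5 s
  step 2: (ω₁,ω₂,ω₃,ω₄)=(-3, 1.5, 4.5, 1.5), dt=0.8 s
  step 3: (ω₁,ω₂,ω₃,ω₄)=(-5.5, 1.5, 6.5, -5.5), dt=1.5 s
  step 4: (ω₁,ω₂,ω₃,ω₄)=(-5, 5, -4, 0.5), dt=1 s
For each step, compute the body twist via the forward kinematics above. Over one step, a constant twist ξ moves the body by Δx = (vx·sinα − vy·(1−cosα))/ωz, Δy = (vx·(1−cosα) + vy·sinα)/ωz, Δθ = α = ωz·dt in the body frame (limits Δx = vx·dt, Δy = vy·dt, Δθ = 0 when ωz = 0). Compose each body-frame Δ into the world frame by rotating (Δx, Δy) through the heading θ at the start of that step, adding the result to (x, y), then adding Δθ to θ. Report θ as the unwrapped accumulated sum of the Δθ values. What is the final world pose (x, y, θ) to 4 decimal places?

step 1: ξ=(vx,vy,ωz)=(-0.2250, -0.0450, 0.2200), dt=1.5 → body Δ=(-0.3204, -0.1215, 0.3300) → world pose (-0.3204, -0.1215, 0.3300)
step 2: ξ=(vx,vy,ωz)=(0.0450, 0.0750, 0.0600), dt=0.8 → body Δ=(0.0345, 0.0608, 0.0480) → world pose (-0.3074, -0.0527, 0.3780)
step 3: ξ=(vx,vy,ωz)=(-0.0300, 0.1900, -0.2000), dt=1.5 → body Δ=(-0.0019, 0.2874, -0.3000) → world pose (-0.4153, 0.2137, 0.0780)
step 4: ξ=(vx,vy,ωz)=(-0.0350, 0.0550, 0.5800), dt=1.0 → body Δ=(-0.0486, 0.0421, 0.5800) → world pose (-0.4670, 0.2519, 0.6580)

(-0.4670, 0.2519, 0.6580)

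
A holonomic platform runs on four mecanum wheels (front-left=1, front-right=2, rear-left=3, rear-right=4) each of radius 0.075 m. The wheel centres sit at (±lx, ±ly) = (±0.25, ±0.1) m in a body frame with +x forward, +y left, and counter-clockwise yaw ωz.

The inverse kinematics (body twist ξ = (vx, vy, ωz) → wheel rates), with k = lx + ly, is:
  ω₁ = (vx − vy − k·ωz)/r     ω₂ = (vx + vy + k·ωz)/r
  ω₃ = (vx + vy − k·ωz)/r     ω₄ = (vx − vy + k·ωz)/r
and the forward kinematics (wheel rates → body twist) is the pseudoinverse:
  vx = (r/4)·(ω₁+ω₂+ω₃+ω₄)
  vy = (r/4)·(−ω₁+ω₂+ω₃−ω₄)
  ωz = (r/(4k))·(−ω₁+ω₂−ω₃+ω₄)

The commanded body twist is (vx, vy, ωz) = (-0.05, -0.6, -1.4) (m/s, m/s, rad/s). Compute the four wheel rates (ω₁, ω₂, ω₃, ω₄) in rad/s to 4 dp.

(13.8667, -15.2000, -2.1333, 0.8000)

k = lx + ly = 0.25 + 0.1 = 0.3500;  k·ωz = 0.3500·-1.4 = -0.4900
ω₁ (FL) = (vx − vy − k·ωz)/r = 1.0400/0.075 = 13.8667
ω₂ (FR) = (vx + vy + k·ωz)/r = -1.1400/0.075 = -15.2000
ω₃ (RL) = (vx + vy − k·ωz)/r = -0.1600/0.075 = -2.1333
ω₄ (RR) = (vx − vy + k·ωz)/r = 0.0600/0.075 = 0.8000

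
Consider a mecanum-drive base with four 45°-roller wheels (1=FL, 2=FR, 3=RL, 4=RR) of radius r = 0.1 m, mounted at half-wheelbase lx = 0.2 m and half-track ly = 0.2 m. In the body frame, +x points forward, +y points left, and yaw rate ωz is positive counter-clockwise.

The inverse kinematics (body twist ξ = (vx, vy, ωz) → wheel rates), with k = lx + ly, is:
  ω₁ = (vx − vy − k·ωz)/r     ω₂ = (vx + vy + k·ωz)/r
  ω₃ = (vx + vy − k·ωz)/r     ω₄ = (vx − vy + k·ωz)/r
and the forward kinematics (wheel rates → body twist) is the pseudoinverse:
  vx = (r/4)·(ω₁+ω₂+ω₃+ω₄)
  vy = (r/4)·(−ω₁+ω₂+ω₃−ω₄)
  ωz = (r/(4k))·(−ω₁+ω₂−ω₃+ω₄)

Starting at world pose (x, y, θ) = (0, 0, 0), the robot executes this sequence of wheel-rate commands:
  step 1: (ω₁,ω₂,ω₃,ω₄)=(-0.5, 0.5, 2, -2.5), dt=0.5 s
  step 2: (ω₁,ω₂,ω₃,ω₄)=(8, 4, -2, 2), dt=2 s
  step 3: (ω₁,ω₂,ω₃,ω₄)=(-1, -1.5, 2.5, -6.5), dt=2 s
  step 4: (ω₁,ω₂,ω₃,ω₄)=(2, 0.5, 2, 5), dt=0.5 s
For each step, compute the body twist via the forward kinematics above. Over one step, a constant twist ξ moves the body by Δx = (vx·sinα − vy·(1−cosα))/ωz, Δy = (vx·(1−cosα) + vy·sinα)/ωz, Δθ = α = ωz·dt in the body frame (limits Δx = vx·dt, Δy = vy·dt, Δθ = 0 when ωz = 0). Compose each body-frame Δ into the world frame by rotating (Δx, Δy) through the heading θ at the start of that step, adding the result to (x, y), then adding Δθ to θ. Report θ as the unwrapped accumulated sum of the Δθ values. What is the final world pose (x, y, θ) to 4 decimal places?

step 1: ξ=(vx,vy,ωz)=(-0.0125, 0.1375, -0.2188), dt=0.5 → body Δ=(-0.0025, 0.0690, -0.1094) → world pose (-0.0025, 0.0690, -0.1094)
step 2: ξ=(vx,vy,ωz)=(0.3000, -0.2000, 0.0000), dt=2.0 → body Δ=(0.6000, -0.4000, 0.0000) → world pose (0.5503, -0.3941, -0.1094)
step 3: ξ=(vx,vy,ωz)=(-0.1625, 0.2125, -0.5938), dt=2.0 → body Δ=(-0.0298, 0.5033, -1.1875) → world pose (0.5756, 0.1094, -1.2969)
step 4: ξ=(vx,vy,ωz)=(0.2375, -0.1125, 0.0938), dt=0.5 → body Δ=(0.1200, -0.0534, 0.0469) → world pose (0.5566, -0.0207, -1.2500)

(0.5566, -0.0207, -1.2500)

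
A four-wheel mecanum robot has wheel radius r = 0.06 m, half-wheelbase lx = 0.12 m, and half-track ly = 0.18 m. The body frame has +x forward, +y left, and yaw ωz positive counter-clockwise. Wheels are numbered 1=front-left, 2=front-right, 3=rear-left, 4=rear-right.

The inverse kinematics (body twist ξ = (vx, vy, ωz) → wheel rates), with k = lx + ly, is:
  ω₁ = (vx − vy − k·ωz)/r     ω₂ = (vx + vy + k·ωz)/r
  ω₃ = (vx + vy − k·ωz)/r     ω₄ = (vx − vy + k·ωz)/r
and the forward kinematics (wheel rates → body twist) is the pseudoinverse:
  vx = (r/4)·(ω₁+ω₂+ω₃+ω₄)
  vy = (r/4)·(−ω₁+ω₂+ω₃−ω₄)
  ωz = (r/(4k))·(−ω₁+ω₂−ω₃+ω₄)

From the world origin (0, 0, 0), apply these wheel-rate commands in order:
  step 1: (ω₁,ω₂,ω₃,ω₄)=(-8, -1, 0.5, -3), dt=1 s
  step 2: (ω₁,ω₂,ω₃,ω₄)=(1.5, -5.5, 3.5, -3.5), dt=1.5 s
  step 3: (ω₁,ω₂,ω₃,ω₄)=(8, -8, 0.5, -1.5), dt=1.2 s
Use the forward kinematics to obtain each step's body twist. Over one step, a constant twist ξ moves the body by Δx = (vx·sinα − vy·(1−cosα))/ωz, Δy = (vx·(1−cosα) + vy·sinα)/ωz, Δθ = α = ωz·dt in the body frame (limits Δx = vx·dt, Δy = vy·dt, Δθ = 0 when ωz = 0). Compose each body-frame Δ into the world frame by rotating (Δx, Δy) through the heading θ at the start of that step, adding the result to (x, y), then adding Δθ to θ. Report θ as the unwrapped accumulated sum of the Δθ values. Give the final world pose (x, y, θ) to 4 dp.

(-0.5058, 0.1508, -1.9550)

step 1: ξ=(vx,vy,ωz)=(-0.1725, 0.1575, 0.1750), dt=1.0 → body Δ=(-0.1854, 0.1416, 0.1750) → world pose (-0.1854, 0.1416, 0.1750)
step 2: ξ=(vx,vy,ωz)=(-0.0600, 0.0000, -0.7000), dt=1.5 → body Δ=(-0.0744, 0.0431, -1.0500) → world pose (-0.2661, 0.1711, -0.8750)
step 3: ξ=(vx,vy,ωz)=(-0.0150, -0.2100, -0.9000), dt=1.2 → body Δ=(-0.1381, -0.1970, -1.0800) → world pose (-0.5058, 0.1508, -1.9550)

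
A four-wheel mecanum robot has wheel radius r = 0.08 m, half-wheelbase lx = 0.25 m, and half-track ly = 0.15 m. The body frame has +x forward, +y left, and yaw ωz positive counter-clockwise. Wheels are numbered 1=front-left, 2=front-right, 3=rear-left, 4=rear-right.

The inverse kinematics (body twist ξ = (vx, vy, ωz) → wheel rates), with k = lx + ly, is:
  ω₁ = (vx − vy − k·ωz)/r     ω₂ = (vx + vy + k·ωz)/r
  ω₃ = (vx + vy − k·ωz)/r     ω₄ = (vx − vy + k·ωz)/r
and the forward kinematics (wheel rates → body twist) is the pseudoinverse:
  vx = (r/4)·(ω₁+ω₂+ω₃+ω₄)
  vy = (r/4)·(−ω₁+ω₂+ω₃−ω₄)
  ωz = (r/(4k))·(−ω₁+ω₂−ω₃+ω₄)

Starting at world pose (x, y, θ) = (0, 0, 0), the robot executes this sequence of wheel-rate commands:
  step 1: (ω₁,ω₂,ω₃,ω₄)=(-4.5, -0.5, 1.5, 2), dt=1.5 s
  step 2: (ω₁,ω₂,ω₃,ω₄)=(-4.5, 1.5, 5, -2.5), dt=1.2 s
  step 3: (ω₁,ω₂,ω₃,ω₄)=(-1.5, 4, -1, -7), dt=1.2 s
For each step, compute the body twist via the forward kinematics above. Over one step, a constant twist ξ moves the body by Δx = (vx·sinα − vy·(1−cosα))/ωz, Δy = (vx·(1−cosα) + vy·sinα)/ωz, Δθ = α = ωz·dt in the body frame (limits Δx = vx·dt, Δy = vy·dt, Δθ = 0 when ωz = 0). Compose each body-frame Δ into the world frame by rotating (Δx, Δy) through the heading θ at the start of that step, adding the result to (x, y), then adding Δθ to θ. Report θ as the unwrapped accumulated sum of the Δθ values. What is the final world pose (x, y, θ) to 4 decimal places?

step 1: ξ=(vx,vy,ωz)=(-0.0300, 0.0700, 0.2250), dt=1.5 → body Δ=(-0.0617, 0.0955, 0.3375) → world pose (-0.0617, 0.0955, 0.3375)
step 2: ξ=(vx,vy,ωz)=(-0.0100, 0.2700, -0.0750), dt=1.2 → body Δ=(0.0026, 0.3241, -0.0900) → world pose (-0.1666, 0.4022, 0.2475)
step 3: ξ=(vx,vy,ωz)=(-0.1100, 0.2300, -0.0250), dt=1.2 → body Δ=(-0.1278, 0.2779, -0.0300) → world pose (-0.3586, 0.6403, 0.2175)

(-0.3586, 0.6403, 0.2175)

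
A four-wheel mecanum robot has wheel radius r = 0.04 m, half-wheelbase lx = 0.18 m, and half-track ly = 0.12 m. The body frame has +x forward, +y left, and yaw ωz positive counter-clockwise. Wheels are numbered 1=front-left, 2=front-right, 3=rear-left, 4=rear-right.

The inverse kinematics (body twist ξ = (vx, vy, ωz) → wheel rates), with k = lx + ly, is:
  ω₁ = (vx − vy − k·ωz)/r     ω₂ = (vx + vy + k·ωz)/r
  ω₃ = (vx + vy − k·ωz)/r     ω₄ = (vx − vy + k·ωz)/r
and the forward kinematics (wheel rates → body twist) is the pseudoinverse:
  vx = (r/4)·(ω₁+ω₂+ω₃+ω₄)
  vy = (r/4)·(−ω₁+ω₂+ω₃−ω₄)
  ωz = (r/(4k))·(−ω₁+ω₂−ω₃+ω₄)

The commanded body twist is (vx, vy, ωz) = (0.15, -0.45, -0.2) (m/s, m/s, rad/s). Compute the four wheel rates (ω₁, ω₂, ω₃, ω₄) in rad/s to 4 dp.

k = lx + ly = 0.18 + 0.12 = 0.3000;  k·ωz = 0.3000·-0.2 = -0.0600
ω₁ (FL) = (vx − vy − k·ωz)/r = 0.6600/0.04 = 16.5000
ω₂ (FR) = (vx + vy + k·ωz)/r = -0.3600/0.04 = -9.0000
ω₃ (RL) = (vx + vy − k·ωz)/r = -0.2400/0.04 = -6.0000
ω₄ (RR) = (vx − vy + k·ωz)/r = 0.5400/0.04 = 13.5000

(16.5000, -9.0000, -6.0000, 13.5000)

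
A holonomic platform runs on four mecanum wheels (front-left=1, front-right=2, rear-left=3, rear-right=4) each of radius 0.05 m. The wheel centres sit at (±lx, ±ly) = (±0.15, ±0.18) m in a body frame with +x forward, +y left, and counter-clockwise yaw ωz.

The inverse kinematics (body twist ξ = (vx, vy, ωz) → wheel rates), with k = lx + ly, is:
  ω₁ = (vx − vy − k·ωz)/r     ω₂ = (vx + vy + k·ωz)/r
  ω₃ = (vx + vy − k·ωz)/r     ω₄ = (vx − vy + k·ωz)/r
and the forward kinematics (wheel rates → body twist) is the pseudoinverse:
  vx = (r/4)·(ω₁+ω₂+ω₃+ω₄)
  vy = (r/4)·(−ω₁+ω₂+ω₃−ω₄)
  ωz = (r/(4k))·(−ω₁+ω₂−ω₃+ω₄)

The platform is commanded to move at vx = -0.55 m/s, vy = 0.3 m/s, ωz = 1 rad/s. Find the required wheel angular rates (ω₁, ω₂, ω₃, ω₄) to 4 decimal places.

k = lx + ly = 0.15 + 0.18 = 0.3300;  k·ωz = 0.3300·1 = 0.3300
ω₁ (FL) = (vx − vy − k·ωz)/r = -1.1800/0.05 = -23.6000
ω₂ (FR) = (vx + vy + k·ωz)/r = 0.0800/0.05 = 1.6000
ω₃ (RL) = (vx + vy − k·ωz)/r = -0.5800/0.05 = -11.6000
ω₄ (RR) = (vx − vy + k·ωz)/r = -0.5200/0.05 = -10.4000

(-23.6000, 1.6000, -11.6000, -10.4000)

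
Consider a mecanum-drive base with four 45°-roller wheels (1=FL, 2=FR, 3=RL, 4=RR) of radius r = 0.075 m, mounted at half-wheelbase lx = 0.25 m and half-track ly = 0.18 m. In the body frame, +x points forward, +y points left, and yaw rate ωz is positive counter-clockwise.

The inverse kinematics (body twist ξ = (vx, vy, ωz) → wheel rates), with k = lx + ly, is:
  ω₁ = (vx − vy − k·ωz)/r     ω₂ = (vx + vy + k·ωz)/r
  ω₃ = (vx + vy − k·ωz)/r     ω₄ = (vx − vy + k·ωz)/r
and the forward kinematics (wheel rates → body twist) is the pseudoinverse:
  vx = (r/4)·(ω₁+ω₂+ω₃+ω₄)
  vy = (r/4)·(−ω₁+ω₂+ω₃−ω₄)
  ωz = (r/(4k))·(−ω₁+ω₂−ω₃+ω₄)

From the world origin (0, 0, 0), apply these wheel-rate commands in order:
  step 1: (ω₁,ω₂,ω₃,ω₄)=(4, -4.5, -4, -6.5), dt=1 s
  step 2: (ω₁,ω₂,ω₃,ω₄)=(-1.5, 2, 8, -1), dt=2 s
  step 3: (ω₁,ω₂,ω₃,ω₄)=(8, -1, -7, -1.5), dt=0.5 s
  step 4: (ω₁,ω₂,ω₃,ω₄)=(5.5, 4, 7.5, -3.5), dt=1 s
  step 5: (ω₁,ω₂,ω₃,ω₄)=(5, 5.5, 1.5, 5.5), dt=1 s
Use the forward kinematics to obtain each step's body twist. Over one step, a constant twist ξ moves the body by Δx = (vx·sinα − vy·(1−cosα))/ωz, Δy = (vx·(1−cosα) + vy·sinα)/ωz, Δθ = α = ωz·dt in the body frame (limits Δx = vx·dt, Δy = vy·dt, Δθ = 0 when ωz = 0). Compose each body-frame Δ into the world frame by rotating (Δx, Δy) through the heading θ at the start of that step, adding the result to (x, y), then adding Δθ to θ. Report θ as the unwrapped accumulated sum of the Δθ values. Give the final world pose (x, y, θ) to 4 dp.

(0.3672, -0.4838, -1.3844)

step 1: ξ=(vx,vy,ωz)=(-0.2062, -0.1125, -0.4797), dt=1.0 → body Δ=(-0.2249, -0.0597, -0.4797) → world pose (-0.2249, -0.0597, -0.4797)
step 2: ξ=(vx,vy,ωz)=(0.1406, 0.2344, -0.2398), dt=2.0 → body Δ=(0.3809, 0.3848, -0.4797) → world pose (0.2906, 0.1059, -0.9593)
step 3: ξ=(vx,vy,ωz)=(-0.0281, -0.2719, -0.1526), dt=0.5 → body Δ=(-0.0192, -0.1353, -0.0763) → world pose (0.1688, 0.0440, -1.0356)
step 4: ξ=(vx,vy,ωz)=(0.2531, 0.1781, -0.5451), dt=1.0 → body Δ=(0.2881, 0.1021, -0.5451) → world pose (0.4036, -0.1517, -1.5807)
step 5: ξ=(vx,vy,ωz)=(0.3281, -0.0656, 0.1962), dt=1.0 → body Δ=(0.3324, -0.0331, 0.1962) → world pose (0.3672, -0.4838, -1.3844)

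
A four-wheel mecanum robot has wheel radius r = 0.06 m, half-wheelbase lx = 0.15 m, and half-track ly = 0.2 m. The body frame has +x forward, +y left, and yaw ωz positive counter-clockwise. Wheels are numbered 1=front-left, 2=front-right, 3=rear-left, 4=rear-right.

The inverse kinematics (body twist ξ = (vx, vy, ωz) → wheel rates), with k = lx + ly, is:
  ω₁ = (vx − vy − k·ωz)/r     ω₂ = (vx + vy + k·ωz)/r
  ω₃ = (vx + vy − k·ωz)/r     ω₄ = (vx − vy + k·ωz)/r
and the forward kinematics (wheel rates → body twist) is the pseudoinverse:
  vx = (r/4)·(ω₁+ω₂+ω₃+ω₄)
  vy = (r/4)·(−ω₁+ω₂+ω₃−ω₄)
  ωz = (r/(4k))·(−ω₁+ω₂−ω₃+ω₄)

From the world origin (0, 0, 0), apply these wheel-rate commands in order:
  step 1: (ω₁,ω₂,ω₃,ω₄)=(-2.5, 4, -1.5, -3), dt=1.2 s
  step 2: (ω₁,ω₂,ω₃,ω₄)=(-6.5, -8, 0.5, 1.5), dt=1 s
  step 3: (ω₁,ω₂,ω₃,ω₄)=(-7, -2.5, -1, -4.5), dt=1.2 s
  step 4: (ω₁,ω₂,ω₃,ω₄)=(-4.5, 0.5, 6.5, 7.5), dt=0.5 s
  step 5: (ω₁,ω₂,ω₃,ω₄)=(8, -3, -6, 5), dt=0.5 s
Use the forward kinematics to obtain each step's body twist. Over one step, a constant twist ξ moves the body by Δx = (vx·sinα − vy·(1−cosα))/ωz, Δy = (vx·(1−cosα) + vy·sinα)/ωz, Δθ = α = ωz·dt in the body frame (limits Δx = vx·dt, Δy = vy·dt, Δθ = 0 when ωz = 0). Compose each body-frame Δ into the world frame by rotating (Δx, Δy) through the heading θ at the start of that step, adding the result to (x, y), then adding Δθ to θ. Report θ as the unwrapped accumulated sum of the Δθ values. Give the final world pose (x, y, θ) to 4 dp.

step 1: ξ=(vx,vy,ωz)=(-0.0450, 0.1200, 0.2143), dt=1.2 → body Δ=(-0.0718, 0.1355, 0.2571) → world pose (-0.0718, 0.1355, 0.2571)
step 2: ξ=(vx,vy,ωz)=(-0.1875, -0.0375, -0.0214), dt=1.0 → body Δ=(-0.1879, -0.0355, -0.0214) → world pose (-0.2445, 0.0534, 0.2357)
step 3: ξ=(vx,vy,ωz)=(-0.2250, 0.1200, 0.0429), dt=1.2 → body Δ=(-0.2736, 0.1370, 0.0514) → world pose (-0.5425, 0.1227, 0.2871)
step 4: ξ=(vx,vy,ωz)=(0.1500, 0.0600, 0.2571), dt=0.5 → body Δ=(0.0729, 0.0347, 0.1286) → world pose (-0.4825, 0.1767, 0.4157)
step 5: ξ=(vx,vy,ωz)=(0.0600, -0.3300, 0.0000), dt=0.5 → body Δ=(0.0300, -0.1650, 0.0000) → world pose (-0.3884, 0.0378, 0.4157)

(-0.3884, 0.0378, 0.4157)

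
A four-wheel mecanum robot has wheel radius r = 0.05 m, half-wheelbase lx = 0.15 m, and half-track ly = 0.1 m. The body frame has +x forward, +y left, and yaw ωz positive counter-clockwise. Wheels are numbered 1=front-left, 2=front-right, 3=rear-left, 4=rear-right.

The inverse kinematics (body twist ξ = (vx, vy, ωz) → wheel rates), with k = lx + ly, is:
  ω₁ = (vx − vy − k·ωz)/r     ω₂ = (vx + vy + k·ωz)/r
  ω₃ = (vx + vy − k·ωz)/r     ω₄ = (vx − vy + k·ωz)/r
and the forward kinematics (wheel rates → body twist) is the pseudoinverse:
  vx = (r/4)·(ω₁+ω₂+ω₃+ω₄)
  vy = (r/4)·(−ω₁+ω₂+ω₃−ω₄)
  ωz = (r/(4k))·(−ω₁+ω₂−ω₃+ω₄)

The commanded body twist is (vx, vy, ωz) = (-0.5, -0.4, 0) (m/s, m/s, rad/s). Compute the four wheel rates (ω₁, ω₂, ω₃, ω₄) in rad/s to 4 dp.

k = lx + ly = 0.15 + 0.1 = 0.2500;  k·ωz = 0.2500·0 = 0.0000
ω₁ (FL) = (vx − vy − k·ωz)/r = -0.1000/0.05 = -2.0000
ω₂ (FR) = (vx + vy + k·ωz)/r = -0.9000/0.05 = -18.0000
ω₃ (RL) = (vx + vy − k·ωz)/r = -0.9000/0.05 = -18.0000
ω₄ (RR) = (vx − vy + k·ωz)/r = -0.1000/0.05 = -2.0000

(-2.0000, -18.0000, -18.0000, -2.0000)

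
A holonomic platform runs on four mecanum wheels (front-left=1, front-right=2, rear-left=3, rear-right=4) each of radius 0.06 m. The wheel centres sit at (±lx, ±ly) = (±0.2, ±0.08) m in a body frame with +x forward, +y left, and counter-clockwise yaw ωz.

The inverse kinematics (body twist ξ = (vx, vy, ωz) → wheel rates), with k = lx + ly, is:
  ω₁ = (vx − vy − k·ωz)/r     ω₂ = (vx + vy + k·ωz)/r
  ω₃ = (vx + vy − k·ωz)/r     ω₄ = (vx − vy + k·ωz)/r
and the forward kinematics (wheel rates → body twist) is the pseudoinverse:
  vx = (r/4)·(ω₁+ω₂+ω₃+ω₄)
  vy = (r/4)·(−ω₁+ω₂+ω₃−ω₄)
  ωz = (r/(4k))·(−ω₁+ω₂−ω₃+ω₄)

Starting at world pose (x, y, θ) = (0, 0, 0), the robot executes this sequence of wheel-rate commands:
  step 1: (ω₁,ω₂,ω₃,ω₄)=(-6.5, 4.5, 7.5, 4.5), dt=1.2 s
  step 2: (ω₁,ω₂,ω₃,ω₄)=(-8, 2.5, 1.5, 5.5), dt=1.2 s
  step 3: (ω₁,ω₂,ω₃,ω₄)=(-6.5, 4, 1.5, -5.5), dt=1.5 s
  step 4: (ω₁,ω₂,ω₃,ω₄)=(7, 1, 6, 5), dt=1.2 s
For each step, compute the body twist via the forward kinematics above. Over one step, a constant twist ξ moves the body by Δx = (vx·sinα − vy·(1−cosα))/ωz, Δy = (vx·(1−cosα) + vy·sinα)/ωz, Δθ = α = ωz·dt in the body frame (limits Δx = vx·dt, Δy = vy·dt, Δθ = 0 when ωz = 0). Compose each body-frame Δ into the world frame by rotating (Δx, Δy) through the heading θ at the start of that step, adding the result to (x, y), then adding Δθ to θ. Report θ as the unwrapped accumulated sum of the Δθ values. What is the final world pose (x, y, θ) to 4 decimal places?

step 1: ξ=(vx,vy,ωz)=(0.1500, 0.2100, 0.4286), dt=1.2 → body Δ=(0.1088, 0.2863, 0.5143) → world pose (0.1088, 0.2863, 0.5143)
step 2: ξ=(vx,vy,ωz)=(0.0225, 0.0975, 0.7768), dt=1.2 → body Δ=(-0.0274, 0.1125, 0.9321) → world pose (0.0296, 0.3707, 1.4464)
step 3: ξ=(vx,vy,ωz)=(-0.0975, 0.2625, 0.1875), dt=1.5 → body Δ=(-0.1993, 0.3681, 0.2812) → world pose (-0.3605, 0.2186, 1.7277)
step 4: ξ=(vx,vy,ωz)=(0.2850, -0.0750, -0.3750), dt=1.2 → body Δ=(0.3107, -0.1627, -0.4500) → world pose (-0.2483, 0.5509, 1.2777)

(-0.2483, 0.5509, 1.2777)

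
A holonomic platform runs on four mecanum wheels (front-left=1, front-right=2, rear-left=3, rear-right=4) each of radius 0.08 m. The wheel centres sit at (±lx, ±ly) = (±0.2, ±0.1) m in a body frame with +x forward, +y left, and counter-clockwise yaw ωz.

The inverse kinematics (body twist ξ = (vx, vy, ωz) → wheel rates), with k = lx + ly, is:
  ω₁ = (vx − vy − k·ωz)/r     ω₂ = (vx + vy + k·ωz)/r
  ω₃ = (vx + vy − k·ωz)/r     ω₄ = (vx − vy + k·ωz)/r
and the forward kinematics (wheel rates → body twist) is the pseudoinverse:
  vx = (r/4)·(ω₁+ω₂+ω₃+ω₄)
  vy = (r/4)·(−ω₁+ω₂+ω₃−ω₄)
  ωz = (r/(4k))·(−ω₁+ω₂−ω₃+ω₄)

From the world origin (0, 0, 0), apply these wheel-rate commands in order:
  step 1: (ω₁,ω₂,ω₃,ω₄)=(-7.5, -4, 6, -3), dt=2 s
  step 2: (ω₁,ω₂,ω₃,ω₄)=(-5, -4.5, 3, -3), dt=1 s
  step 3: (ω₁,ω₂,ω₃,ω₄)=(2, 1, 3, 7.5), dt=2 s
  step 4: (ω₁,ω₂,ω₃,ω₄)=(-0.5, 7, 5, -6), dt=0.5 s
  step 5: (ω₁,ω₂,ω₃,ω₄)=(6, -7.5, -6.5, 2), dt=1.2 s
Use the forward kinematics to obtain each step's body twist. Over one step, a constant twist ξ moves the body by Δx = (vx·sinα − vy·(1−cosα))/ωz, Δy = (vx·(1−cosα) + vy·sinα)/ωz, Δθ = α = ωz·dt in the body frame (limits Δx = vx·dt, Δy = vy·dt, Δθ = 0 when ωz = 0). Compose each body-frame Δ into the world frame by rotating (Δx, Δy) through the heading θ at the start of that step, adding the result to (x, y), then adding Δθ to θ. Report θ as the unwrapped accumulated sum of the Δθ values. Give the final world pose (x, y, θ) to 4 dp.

(-0.3168, 0.1738, -1.1500)

step 1: ξ=(vx,vy,ωz)=(-0.1700, 0.2500, -0.3667), dt=2.0 → body Δ=(-0.1351, 0.5756, -0.7333) → world pose (-0.1351, 0.5756, -0.7333)
step 2: ξ=(vx,vy,ωz)=(-0.1900, 0.1300, -0.3667), dt=1.0 → body Δ=(-0.1622, 0.1616, -0.3667) → world pose (-0.1474, 0.8041, -1.1000)
step 3: ξ=(vx,vy,ωz)=(0.2700, -0.1100, 0.2333), dt=2.0 → body Δ=(0.5710, -0.0884, 0.4667) → world pose (0.0328, 0.2552, -0.6333)
step 4: ξ=(vx,vy,ωz)=(0.1100, 0.3700, -0.2333), dt=0.5 → body Δ=(0.0657, 0.1814, -0.1167) → world pose (0.1931, 0.3625, -0.7500)
step 5: ξ=(vx,vy,ωz)=(-0.1200, -0.4400, -0.3333), dt=1.2 → body Δ=(-0.2444, -0.4856, -0.4000) → world pose (-0.3168, 0.1738, -1.1500)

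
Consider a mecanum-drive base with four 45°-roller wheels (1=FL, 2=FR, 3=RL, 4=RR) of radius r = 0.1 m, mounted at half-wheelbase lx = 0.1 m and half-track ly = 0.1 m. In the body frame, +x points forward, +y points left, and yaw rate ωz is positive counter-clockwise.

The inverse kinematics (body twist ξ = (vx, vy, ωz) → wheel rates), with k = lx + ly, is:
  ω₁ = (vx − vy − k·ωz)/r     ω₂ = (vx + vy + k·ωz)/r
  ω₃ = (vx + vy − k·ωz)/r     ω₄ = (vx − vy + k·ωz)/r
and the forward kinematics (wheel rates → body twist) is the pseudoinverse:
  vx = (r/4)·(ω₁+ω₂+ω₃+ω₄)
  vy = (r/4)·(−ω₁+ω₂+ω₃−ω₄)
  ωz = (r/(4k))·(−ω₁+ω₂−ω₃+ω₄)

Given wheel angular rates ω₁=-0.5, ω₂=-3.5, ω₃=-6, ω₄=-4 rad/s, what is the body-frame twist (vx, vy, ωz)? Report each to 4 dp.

(-0.3500, -0.1250, -0.1250)

k = lx + ly = 0.1 + 0.1 = 0.2000
ω₁+ω₂+ω₃+ω₄ = -14.0000  →  vx = (0.1/4)·-14.0000 = -0.3500
−ω₁+ω₂+ω₃−ω₄ = -5.0000  →  vy = (0.1/4)·-5.0000 = -0.1250
−ω₁+ω₂−ω₃+ω₄ = -1.0000  →  ωz = (0.1/0.8000)·-1.0000 = -0.1250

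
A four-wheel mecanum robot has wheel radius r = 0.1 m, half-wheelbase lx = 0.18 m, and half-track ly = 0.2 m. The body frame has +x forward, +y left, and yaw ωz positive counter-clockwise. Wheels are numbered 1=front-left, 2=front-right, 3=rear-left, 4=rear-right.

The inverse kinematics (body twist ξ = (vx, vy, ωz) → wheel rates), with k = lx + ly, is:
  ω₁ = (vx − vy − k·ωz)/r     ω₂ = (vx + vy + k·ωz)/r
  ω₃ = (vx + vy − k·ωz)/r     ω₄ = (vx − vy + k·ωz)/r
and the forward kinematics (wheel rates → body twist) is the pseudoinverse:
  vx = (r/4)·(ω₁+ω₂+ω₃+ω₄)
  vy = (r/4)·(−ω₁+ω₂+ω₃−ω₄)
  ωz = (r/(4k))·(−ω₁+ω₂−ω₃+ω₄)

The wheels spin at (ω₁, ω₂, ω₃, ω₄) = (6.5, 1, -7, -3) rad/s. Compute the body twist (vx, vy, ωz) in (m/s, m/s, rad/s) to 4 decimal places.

(-0.0625, -0.2375, -0.0987)

k = lx + ly = 0.18 + 0.2 = 0.3800
ω₁+ω₂+ω₃+ω₄ = -2.5000  →  vx = (0.1/4)·-2.5000 = -0.0625
−ω₁+ω₂+ω₃−ω₄ = -9.5000  →  vy = (0.1/4)·-9.5000 = -0.2375
−ω₁+ω₂−ω₃+ω₄ = -1.5000  →  ωz = (0.1/1.5200)·-1.5000 = -0.0987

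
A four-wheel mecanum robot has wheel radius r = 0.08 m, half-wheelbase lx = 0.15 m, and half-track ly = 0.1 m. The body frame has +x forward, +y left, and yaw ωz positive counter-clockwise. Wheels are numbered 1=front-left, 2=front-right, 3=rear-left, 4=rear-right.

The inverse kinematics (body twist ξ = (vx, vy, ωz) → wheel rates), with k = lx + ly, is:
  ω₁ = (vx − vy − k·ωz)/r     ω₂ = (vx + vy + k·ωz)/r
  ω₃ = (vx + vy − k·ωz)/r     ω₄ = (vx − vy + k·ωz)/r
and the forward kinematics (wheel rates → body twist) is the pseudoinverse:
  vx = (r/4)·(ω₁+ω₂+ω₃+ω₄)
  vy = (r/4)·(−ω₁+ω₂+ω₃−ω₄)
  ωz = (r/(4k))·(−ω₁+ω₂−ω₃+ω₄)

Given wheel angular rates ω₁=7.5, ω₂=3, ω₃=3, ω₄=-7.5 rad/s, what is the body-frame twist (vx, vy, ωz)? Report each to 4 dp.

(0.1200, 0.1200, -1.2000)

k = lx + ly = 0.15 + 0.1 = 0.2500
ω₁+ω₂+ω₃+ω₄ = 6.0000  →  vx = (0.08/4)·6.0000 = 0.1200
−ω₁+ω₂+ω₃−ω₄ = 6.0000  →  vy = (0.08/4)·6.0000 = 0.1200
−ω₁+ω₂−ω₃+ω₄ = -15.0000  →  ωz = (0.08/1.0000)·-15.0000 = -1.2000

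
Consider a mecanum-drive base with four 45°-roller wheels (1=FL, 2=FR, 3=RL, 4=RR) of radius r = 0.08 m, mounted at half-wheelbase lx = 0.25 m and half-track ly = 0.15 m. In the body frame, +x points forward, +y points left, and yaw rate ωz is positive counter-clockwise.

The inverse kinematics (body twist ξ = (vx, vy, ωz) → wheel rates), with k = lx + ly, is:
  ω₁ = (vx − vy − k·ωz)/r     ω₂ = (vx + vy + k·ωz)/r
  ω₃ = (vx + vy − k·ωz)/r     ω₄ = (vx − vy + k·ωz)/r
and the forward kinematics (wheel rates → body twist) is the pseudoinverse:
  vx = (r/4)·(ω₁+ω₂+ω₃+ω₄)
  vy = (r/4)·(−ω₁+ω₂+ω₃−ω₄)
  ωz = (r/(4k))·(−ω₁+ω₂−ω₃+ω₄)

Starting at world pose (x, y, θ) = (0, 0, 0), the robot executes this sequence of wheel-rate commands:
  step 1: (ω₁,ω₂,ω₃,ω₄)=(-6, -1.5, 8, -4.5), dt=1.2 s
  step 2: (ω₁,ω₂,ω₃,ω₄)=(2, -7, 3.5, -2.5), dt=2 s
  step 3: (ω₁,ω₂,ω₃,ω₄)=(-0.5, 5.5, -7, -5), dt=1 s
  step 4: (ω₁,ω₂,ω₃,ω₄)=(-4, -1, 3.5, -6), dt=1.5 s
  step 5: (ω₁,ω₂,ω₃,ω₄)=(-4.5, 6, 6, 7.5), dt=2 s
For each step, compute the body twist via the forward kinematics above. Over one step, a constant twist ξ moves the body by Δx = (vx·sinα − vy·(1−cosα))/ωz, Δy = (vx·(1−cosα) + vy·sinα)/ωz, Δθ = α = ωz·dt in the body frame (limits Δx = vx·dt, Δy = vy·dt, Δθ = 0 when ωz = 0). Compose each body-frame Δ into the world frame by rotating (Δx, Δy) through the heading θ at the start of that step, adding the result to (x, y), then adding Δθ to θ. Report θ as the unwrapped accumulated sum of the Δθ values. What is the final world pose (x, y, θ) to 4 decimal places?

step 1: ξ=(vx,vy,ωz)=(-0.0800, 0.3400, -0.4000), dt=1.2 → body Δ=(0.0037, 0.4151, -0.4800) → world pose (0.0037, 0.4151, -0.4800)
step 2: ξ=(vx,vy,ωz)=(-0.0800, -0.0600, -0.7500), dt=2.0 → body Δ=(-0.1807, 0.0193, -1.5000) → world pose (-0.1477, 0.5157, -1.9800)
step 3: ξ=(vx,vy,ωz)=(-0.1400, 0.0800, 0.4000), dt=1.0 → body Δ=(-0.1521, 0.0503, 0.4000) → world pose (-0.0411, 0.6352, -1.5800)
step 4: ξ=(vx,vy,ωz)=(-0.1500, 0.2500, -0.3250), dt=1.5 → body Δ=(-0.1266, 0.4141, -0.4875) → world pose (0.3742, 0.7580, -2.0675)
step 5: ξ=(vx,vy,ωz)=(0.3000, 0.1800, 0.6000), dt=2.0 → body Δ=(0.2747, 0.5984, 1.2000) → world pose (0.7694, 0.2313, -0.8675)

(0.7694, 0.2313, -0.8675)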